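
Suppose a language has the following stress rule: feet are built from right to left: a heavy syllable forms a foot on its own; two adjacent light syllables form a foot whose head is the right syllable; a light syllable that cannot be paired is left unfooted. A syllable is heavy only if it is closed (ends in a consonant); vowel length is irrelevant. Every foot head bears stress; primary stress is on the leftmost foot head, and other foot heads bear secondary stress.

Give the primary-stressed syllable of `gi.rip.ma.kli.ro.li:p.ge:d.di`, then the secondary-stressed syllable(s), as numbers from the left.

primary 2, secondary 5, 6, 7

Weights: 1 gi L, 2 rip H, 3 ma L, 4 kli L, 5 ro L, 6 li:p H, 7 ge:d H, 8 di L.
Parse right to left (heavy = foot alone; LL = one foot; stranded L unfooted): gi (ˈrip) ma (kli.ˈro) (ˈli:p) (ˈge:d) di.
Foot heads: 2, 5, 6, 7.
Primary stress on the leftmost head = syllable 2.
Secondary stress on 5, 6, 7: gi.ˈrip.ma.kli.ˌro.ˌli:p.ˌge:d.di.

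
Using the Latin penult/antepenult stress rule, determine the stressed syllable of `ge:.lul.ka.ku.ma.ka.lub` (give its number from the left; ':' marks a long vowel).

Classical Latin: stress the penult if heavy (long vowel or closed), else the antepenult.
Weights: 5 ma L, 6 ka L, 7 lub H.
The penult (syllable 6, ka) is light, so stress falls on the antepenult (syllable 5, ma).
Stress on syllable 5: ge:.lul.ka.ku.ˈma.ka.lub.

5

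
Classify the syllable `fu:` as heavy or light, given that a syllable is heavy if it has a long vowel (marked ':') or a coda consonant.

`fu:`: long vowel, open (no coda). Long vowel → heavy.

heavy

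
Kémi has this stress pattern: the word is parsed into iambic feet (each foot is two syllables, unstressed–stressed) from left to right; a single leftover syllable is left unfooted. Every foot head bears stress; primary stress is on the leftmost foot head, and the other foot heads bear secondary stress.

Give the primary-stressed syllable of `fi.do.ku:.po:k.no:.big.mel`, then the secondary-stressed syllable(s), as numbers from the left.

Parse left to right into iambic (σˈσ) feet: (fi.ˈdo) (ku:.ˈpo:k) (no:.ˈbig) mel. Syllable 7 is left unfooted.
Foot heads (stressed positions): 2, 4, 6.
End Rule Leftmost: primary stress on the leftmost head = syllable 2.
Secondary stress on 4, 6: fi.ˈdo.ku:.ˌpo:k.no:.ˌbig.mel.

primary 2, secondary 4, 6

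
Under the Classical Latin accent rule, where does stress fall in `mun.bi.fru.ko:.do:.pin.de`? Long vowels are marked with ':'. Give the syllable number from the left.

Classical Latin: stress the penult if heavy (long vowel or closed), else the antepenult.
Weights: 5 do: H, 6 pin H, 7 de L.
The penult (syllable 6, pin) is heavy, so it takes stress.
Stress on syllable 6: mun.bi.fru.ko:.do:.ˈpin.de.

6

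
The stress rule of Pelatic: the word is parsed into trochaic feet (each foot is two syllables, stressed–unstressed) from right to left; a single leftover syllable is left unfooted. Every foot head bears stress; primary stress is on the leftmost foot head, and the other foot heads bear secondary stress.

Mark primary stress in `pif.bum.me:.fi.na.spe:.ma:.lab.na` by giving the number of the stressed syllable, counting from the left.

2

Parse right to left into trochaic (ˈσσ) feet: pif (ˈbum.me:) (ˈfi.na) (ˈspe:.ma:) (ˈlab.na). Syllable 1 is left unfooted.
Foot heads (stressed positions): 2, 4, 6, 8.
End Rule Leftmost: primary stress on the leftmost head = syllable 2.
Primary stress: syllable 2 → pif.ˈbum.me:.fi.na.spe:.ma:.lab.na.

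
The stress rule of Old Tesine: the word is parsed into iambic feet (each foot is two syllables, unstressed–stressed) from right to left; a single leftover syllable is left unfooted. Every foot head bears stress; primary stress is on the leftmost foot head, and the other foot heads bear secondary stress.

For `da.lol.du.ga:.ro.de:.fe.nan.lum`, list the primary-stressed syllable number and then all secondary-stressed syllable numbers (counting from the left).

primary 3, secondary 5, 7, 9

Parse right to left into iambic (σˈσ) feet: da (lol.ˈdu) (ga:.ˈro) (de:.ˈfe) (nan.ˈlum). Syllable 1 is left unfooted.
Foot heads (stressed positions): 3, 5, 7, 9.
End Rule Leftmost: primary stress on the leftmost head = syllable 3.
Secondary stress on 5, 7, 9: da.lol.ˈdu.ga:.ˌro.de:.ˌfe.nan.ˌlum.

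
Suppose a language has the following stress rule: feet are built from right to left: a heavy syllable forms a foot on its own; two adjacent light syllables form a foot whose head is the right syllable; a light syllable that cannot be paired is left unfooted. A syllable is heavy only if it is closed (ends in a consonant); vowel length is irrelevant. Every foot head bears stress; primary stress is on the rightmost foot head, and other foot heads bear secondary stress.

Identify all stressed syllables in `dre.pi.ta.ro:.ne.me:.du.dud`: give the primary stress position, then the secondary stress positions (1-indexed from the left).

primary 8, secondary 3, 5, 7

Weights: 1 dre L, 2 pi L, 3 ta L, 4 ro: L, 5 ne L, 6 me: L, 7 du L, 8 dud H.
Parse right to left (heavy = foot alone; LL = one foot; stranded L unfooted): dre (pi.ˈta) (ro:.ˈne) (me:.ˈdu) (ˈdud).
Foot heads: 3, 5, 7, 8.
Primary stress on the rightmost head = syllable 8.
Secondary stress on 3, 5, 7: dre.pi.ˌta.ro:.ˌne.me:.ˌdu.ˈdud.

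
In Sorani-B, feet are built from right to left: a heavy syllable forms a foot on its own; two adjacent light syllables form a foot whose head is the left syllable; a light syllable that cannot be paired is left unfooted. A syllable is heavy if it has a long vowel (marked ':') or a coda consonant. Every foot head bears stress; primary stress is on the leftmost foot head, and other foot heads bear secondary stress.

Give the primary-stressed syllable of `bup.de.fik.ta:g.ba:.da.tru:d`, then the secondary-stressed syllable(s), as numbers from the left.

primary 1, secondary 3, 4, 5, 7

Weights: 1 bup H, 2 de L, 3 fik H, 4 ta:g H, 5 ba: H, 6 da L, 7 tru:d H.
Parse right to left (heavy = foot alone; LL = one foot; stranded L unfooted): (ˈbup) de (ˈfik) (ˈta:g) (ˈba:) da (ˈtru:d).
Foot heads: 1, 3, 4, 5, 7.
Primary stress on the leftmost head = syllable 1.
Secondary stress on 3, 4, 5, 7: ˈbup.de.ˌfik.ˌta:g.ˌba:.da.ˌtru:d.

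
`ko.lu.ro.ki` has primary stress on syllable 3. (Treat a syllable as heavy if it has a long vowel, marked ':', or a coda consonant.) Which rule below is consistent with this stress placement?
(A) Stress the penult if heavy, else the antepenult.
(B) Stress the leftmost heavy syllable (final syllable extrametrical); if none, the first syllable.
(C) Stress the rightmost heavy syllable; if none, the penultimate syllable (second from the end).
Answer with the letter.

C

Rule A → syllable 2 (observed: 3).
Rule B → syllable 1 (observed: 3).
Rule C → syllable 3 ✓.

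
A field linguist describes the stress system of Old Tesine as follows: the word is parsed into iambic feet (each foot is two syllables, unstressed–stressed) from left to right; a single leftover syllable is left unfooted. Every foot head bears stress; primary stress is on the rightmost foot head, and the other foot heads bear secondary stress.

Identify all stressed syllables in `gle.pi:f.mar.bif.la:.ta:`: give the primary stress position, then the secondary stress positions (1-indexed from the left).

primary 6, secondary 2, 4

Parse left to right into iambic (σˈσ) feet: (gle.ˈpi:f) (mar.ˈbif) (la:.ˈta:).
Foot heads (stressed positions): 2, 4, 6.
End Rule Rightmost: primary stress on the rightmost head = syllable 6.
Secondary stress on 2, 4: gle.ˌpi:f.mar.ˌbif.la:.ˈta:.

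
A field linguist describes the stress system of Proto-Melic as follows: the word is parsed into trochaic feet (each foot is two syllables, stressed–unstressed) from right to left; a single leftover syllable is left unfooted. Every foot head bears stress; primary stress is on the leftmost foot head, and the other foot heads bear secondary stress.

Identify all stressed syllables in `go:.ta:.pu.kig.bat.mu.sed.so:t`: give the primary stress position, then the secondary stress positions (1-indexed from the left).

primary 1, secondary 3, 5, 7

Parse right to left into trochaic (ˈσσ) feet: (ˈgo:.ta:) (ˈpu.kig) (ˈbat.mu) (ˈsed.so:t).
Foot heads (stressed positions): 1, 3, 5, 7.
End Rule Leftmost: primary stress on the leftmost head = syllable 1.
Secondary stress on 3, 5, 7: ˈgo:.ta:.ˌpu.kig.ˌbat.mu.ˌsed.so:t.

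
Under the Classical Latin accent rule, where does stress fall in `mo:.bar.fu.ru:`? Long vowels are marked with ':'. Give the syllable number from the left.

Classical Latin: stress the penult if heavy (long vowel or closed), else the antepenult.
Weights: 2 bar H, 3 fu L, 4 ru: H.
The penult (syllable 3, fu) is light, so stress falls on the antepenult (syllable 2, bar).
Stress on syllable 2: mo:.ˈbar.fu.ru:.

2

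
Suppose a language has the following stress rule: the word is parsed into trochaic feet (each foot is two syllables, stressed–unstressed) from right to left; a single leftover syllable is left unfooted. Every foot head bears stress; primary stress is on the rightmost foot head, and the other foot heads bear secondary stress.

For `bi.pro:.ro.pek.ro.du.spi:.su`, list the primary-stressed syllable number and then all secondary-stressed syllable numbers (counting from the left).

Parse right to left into trochaic (ˈσσ) feet: (ˈbi.pro:) (ˈro.pek) (ˈro.du) (ˈspi:.su).
Foot heads (stressed positions): 1, 3, 5, 7.
End Rule Rightmost: primary stress on the rightmost head = syllable 7.
Secondary stress on 1, 3, 5: ˌbi.pro:.ˌro.pek.ˌro.du.ˈspi:.su.

primary 7, secondary 1, 3, 5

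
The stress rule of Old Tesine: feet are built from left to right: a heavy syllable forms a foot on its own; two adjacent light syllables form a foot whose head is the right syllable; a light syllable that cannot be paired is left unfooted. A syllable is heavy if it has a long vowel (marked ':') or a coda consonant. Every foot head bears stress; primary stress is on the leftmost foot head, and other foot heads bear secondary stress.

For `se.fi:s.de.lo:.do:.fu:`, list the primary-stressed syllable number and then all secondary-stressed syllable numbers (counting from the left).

Weights: 1 se L, 2 fi:s H, 3 de L, 4 lo: H, 5 do: H, 6 fu: H.
Parse left to right (heavy = foot alone; LL = one foot; stranded L unfooted): se (ˈfi:s) de (ˈlo:) (ˈdo:) (ˈfu:).
Foot heads: 2, 4, 5, 6.
Primary stress on the leftmost head = syllable 2.
Secondary stress on 4, 5, 6: se.ˈfi:s.de.ˌlo:.ˌdo:.ˌfu:.

primary 2, secondary 4, 5, 6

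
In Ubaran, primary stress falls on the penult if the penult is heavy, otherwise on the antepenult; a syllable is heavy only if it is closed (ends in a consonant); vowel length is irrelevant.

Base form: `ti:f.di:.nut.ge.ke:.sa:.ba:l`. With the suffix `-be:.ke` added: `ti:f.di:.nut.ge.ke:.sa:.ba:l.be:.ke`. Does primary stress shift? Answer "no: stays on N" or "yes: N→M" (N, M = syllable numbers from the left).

Base `ti:f.di:.nut.ge.ke:.sa:.ba:l` (7 syllables):
  Weights: 5 ke: L, 6 sa: L, 7 ba:l H.
  The penult (syllable 6, sa:) is light, so stress falls on the antepenult (syllable 5, ke:).
  → primary stress on syllable 5.
Suffixed `ti:f.di:.nut.ge.ke:.sa:.ba:l.be:.ke` (9 syllables):
  Weights: 7 ba:l H, 8 be: L, 9 ke L.
  The penult (syllable 8, be:) is light, so stress falls on the antepenult (syllable 7, ba:l).
  → primary stress on syllable 7.

yes: 5→7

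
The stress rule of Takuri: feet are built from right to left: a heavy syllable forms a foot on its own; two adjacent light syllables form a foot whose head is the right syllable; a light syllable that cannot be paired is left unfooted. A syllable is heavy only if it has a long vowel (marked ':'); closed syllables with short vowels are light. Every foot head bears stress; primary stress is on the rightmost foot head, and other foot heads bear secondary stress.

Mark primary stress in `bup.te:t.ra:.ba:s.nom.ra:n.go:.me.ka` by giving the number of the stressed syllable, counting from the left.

9

Weights: 1 bup L, 2 te:t H, 3 ra: H, 4 ba:s H, 5 nom L, 6 ra:n H, 7 go: H, 8 me L, 9 ka L.
Parse right to left (heavy = foot alone; LL = one foot; stranded L unfooted): bup (ˈte:t) (ˈra:) (ˈba:s) nom (ˈra:n) (ˈgo:) (me.ˈka).
Foot heads: 2, 3, 4, 6, 7, 9.
Primary stress on the rightmost head = syllable 9.
Primary stress: syllable 9 → bup.te:t.ra:.ba:s.nom.ra:n.go:.me.ˈka.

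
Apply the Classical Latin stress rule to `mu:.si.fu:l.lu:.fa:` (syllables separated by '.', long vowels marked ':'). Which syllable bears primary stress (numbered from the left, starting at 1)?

Classical Latin: stress the penult if heavy (long vowel or closed), else the antepenult.
Weights: 3 fu:l H, 4 lu: H, 5 fa: H.
The penult (syllable 4, lu:) is heavy, so it takes stress.
Stress on syllable 4: mu:.si.fu:l.ˈlu:.fa:.

4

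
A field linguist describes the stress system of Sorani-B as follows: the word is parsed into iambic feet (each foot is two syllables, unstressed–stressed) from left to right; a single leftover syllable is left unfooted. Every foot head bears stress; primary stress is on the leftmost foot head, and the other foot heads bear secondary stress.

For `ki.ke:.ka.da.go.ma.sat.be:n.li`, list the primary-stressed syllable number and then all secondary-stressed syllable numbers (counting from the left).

Parse left to right into iambic (σˈσ) feet: (ki.ˈke:) (ka.ˈda) (go.ˈma) (sat.ˈbe:n) li. Syllable 9 is left unfooted.
Foot heads (stressed positions): 2, 4, 6, 8.
End Rule Leftmost: primary stress on the leftmost head = syllable 2.
Secondary stress on 4, 6, 8: ki.ˈke:.ka.ˌda.go.ˌma.sat.ˌbe:n.li.

primary 2, secondary 4, 6, 8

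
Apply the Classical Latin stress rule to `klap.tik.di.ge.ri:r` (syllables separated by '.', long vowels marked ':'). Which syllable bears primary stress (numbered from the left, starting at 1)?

Classical Latin: stress the penult if heavy (long vowel or closed), else the antepenult.
Weights: 3 di L, 4 ge L, 5 ri:r H.
The penult (syllable 4, ge) is light, so stress falls on the antepenult (syllable 3, di).
Stress on syllable 3: klap.tik.ˈdi.ge.ri:r.

3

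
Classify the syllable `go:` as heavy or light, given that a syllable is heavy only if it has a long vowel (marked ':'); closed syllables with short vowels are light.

heavy

`go:`: long vowel, open (no coda). Long vowel → heavy.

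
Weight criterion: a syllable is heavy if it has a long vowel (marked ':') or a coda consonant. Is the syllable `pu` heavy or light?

`pu`: short vowel, open (no coda). Short vowel, open → light.

light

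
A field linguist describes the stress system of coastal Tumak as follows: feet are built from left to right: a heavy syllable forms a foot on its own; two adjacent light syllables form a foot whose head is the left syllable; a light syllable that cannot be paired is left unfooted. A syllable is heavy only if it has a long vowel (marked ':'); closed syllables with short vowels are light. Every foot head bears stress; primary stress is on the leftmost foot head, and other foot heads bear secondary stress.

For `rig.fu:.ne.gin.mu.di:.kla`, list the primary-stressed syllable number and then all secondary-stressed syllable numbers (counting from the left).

primary 2, secondary 3, 6

Weights: 1 rig L, 2 fu: H, 3 ne L, 4 gin L, 5 mu L, 6 di: H, 7 kla L.
Parse left to right (heavy = foot alone; LL = one foot; stranded L unfooted): rig (ˈfu:) (ˈne.gin) mu (ˈdi:) kla.
Foot heads: 2, 3, 6.
Primary stress on the leftmost head = syllable 2.
Secondary stress on 3, 6: rig.ˈfu:.ˌne.gin.mu.ˌdi:.kla.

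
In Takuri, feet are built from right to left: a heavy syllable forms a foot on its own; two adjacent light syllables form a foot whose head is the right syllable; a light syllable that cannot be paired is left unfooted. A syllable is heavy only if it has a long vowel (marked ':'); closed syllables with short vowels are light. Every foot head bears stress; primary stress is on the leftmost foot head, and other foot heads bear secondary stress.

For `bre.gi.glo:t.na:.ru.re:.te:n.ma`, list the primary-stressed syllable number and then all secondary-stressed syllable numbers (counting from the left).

primary 2, secondary 3, 4, 6, 7

Weights: 1 bre L, 2 gi L, 3 glo:t H, 4 na: H, 5 ru L, 6 re: H, 7 te:n H, 8 ma L.
Parse right to left (heavy = foot alone; LL = one foot; stranded L unfooted): (bre.ˈgi) (ˈglo:t) (ˈna:) ru (ˈre:) (ˈte:n) ma.
Foot heads: 2, 3, 4, 6, 7.
Primary stress on the leftmost head = syllable 2.
Secondary stress on 3, 4, 6, 7: bre.ˈgi.ˌglo:t.ˌna:.ru.ˌre:.ˌte:n.ma.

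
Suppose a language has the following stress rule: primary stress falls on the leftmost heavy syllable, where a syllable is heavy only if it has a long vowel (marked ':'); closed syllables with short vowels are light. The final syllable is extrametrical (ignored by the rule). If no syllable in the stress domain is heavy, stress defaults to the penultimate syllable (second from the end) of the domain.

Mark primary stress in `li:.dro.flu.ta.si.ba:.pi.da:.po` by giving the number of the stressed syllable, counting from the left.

The final syllable (9, po) is extrametrical; the stress domain is syllables 1–8.
Weights: 1 li: H, 2 dro L, 3 flu L, 4 ta L, 5 si L, 6 ba: H, 7 pi L, 8 da: H.
Heavy syllables in the domain: 1, 6, 8. The leftmost is syllable 1 (li:).
Primary stress: syllable 1 → ˈli:.dro.flu.ta.si.ba:.pi.da:.po.

1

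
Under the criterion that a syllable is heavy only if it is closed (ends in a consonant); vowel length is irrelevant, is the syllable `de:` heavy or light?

`de:`: long vowel, open (no coda). Open (no coda) → light.

light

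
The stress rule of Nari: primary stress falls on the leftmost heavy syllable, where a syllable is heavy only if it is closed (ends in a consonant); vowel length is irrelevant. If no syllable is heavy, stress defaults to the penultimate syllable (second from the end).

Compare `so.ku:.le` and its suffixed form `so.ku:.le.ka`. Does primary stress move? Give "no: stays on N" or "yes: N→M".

Base `so.ku:.le` (3 syllables):
  Weights: 1 so L, 2 ku: L, 3 le L.
  No heavy syllable in the domain; default to the penultimate syllable (second from the end) = syllable 2.
  → primary stress on syllable 2.
Suffixed `so.ku:.le.ka` (4 syllables):
  Weights: 1 so L, 2 ku: L, 3 le L, 4 ka L.
  No heavy syllable in the domain; default to the penultimate syllable (second from the end) = syllable 3.
  → primary stress on syllable 3.

yes: 2→3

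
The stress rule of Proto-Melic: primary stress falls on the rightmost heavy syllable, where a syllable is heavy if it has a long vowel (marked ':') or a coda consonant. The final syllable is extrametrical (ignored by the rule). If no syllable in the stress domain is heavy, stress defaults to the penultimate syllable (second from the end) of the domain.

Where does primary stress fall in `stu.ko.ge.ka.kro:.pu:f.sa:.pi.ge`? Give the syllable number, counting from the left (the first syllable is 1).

7

The final syllable (9, ge) is extrametrical; the stress domain is syllables 1–8.
Weights: 1 stu L, 2 ko L, 3 ge L, 4 ka L, 5 kro: H, 6 pu:f H, 7 sa: H, 8 pi L.
Heavy syllables in the domain: 5, 6, 7. The rightmost is syllable 7 (sa:).
Primary stress: syllable 7 → stu.ko.ge.ka.kro:.pu:f.ˈsa:.pi.ge.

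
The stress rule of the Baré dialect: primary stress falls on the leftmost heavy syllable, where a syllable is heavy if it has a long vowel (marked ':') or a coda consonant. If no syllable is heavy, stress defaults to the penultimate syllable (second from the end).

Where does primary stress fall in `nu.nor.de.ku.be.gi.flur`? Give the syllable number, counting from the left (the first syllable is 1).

Weights: 1 nu L, 2 nor H, 3 de L, 4 ku L, 5 be L, 6 gi L, 7 flur H.
Heavy syllables in the domain: 2, 7. The leftmost is syllable 2 (nor).
Primary stress: syllable 2 → nu.ˈnor.de.ku.be.gi.flur.

2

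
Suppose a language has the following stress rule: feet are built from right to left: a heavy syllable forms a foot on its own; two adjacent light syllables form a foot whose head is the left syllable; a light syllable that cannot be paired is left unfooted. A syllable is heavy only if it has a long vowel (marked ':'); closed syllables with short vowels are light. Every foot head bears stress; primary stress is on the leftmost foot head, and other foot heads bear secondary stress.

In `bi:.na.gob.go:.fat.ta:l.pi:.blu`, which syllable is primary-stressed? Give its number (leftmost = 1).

1

Weights: 1 bi: H, 2 na L, 3 gob L, 4 go: H, 5 fat L, 6 ta:l H, 7 pi: H, 8 blu L.
Parse right to left (heavy = foot alone; LL = one foot; stranded L unfooted): (ˈbi:) (ˈna.gob) (ˈgo:) fat (ˈta:l) (ˈpi:) blu.
Foot heads: 1, 2, 4, 6, 7.
Primary stress on the leftmost head = syllable 1.
Primary stress: syllable 1 → ˈbi:.na.gob.go:.fat.ta:l.pi:.blu.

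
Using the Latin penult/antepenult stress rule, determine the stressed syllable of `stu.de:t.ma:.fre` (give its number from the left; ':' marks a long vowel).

3

Classical Latin: stress the penult if heavy (long vowel or closed), else the antepenult.
Weights: 2 de:t H, 3 ma: H, 4 fre L.
The penult (syllable 3, ma:) is heavy, so it takes stress.
Stress on syllable 3: stu.de:t.ˈma:.fre.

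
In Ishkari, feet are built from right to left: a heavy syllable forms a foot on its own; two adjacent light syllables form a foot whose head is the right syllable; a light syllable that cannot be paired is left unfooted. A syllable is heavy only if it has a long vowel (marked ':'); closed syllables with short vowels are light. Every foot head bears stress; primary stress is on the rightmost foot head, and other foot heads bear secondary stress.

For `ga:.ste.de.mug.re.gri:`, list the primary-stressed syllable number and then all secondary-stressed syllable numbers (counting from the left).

primary 6, secondary 1, 3, 5

Weights: 1 ga: H, 2 ste L, 3 de L, 4 mug L, 5 re L, 6 gri: H.
Parse right to left (heavy = foot alone; LL = one foot; stranded L unfooted): (ˈga:) (ste.ˈde) (mug.ˈre) (ˈgri:).
Foot heads: 1, 3, 5, 6.
Primary stress on the rightmost head = syllable 6.
Secondary stress on 1, 3, 5: ˌga:.ste.ˌde.mug.ˌre.ˈgri:.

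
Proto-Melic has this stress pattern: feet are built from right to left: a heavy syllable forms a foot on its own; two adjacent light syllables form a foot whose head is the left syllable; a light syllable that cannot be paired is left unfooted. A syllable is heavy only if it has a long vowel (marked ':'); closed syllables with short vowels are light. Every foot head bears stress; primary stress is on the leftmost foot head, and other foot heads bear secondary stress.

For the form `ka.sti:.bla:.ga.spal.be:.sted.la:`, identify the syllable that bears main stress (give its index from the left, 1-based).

Weights: 1 ka L, 2 sti: H, 3 bla: H, 4 ga L, 5 spal L, 6 be: H, 7 sted L, 8 la: H.
Parse right to left (heavy = foot alone; LL = one foot; stranded L unfooted): ka (ˈsti:) (ˈbla:) (ˈga.spal) (ˈbe:) sted (ˈla:).
Foot heads: 2, 3, 4, 6, 8.
Primary stress on the leftmost head = syllable 2.
Primary stress: syllable 2 → ka.ˈsti:.bla:.ga.spal.be:.sted.la:.

2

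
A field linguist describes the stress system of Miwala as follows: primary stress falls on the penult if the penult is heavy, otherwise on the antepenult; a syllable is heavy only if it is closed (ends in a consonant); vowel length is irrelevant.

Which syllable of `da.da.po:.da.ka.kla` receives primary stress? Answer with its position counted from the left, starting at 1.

Weights: 4 da L, 5 ka L, 6 kla L.
The penult (syllable 5, ka) is light, so stress falls on the antepenult (syllable 4, da).
Primary stress: syllable 4 → da.da.po:.ˈda.ka.kla.

4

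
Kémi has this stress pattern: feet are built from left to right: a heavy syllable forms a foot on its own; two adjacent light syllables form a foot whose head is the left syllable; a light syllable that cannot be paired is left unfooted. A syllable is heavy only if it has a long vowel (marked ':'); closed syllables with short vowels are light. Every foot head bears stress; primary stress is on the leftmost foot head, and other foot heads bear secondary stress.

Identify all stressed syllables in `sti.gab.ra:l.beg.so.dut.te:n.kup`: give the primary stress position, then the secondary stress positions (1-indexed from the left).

Weights: 1 sti L, 2 gab L, 3 ra:l H, 4 beg L, 5 so L, 6 dut L, 7 te:n H, 8 kup L.
Parse left to right (heavy = foot alone; LL = one foot; stranded L unfooted): (ˈsti.gab) (ˈra:l) (ˈbeg.so) dut (ˈte:n) kup.
Foot heads: 1, 3, 4, 7.
Primary stress on the leftmost head = syllable 1.
Secondary stress on 3, 4, 7: ˈsti.gab.ˌra:l.ˌbeg.so.dut.ˌte:n.kup.

primary 1, secondary 3, 4, 7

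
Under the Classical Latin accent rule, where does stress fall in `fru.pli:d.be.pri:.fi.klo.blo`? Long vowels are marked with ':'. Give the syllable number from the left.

5

Classical Latin: stress the penult if heavy (long vowel or closed), else the antepenult.
Weights: 5 fi L, 6 klo L, 7 blo L.
The penult (syllable 6, klo) is light, so stress falls on the antepenult (syllable 5, fi).
Stress on syllable 5: fru.pli:d.be.pri:.ˈfi.klo.blo.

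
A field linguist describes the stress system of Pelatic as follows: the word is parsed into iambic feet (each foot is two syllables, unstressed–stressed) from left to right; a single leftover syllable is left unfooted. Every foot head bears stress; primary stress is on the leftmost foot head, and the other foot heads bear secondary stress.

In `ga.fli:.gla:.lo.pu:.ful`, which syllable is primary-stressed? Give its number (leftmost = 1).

Parse left to right into iambic (σˈσ) feet: (ga.ˈfli:) (gla:.ˈlo) (pu:.ˈful).
Foot heads (stressed positions): 2, 4, 6.
End Rule Leftmost: primary stress on the leftmost head = syllable 2.
Primary stress: syllable 2 → ga.ˈfli:.gla:.lo.pu:.ful.

2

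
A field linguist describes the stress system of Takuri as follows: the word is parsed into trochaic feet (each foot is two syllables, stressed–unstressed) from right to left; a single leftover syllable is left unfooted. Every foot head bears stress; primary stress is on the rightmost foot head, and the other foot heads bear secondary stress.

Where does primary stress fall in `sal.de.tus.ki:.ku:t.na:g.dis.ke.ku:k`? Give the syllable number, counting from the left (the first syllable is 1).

Parse right to left into trochaic (ˈσσ) feet: sal (ˈde.tus) (ˈki:.ku:t) (ˈna:g.dis) (ˈke.ku:k). Syllable 1 is left unfooted.
Foot heads (stressed positions): 2, 4, 6, 8.
End Rule Rightmost: primary stress on the rightmost head = syllable 8.
Primary stress: syllable 8 → sal.de.tus.ki:.ku:t.na:g.dis.ˈke.ku:k.

8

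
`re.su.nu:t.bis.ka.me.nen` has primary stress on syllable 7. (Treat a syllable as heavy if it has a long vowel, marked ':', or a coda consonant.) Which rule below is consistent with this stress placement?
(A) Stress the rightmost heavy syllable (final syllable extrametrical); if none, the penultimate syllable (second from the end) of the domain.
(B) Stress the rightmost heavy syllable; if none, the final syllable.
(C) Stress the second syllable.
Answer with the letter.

B

Rule A → syllable 4 (observed: 7).
Rule B → syllable 7 ✓.
Rule C → syllable 2 (observed: 7).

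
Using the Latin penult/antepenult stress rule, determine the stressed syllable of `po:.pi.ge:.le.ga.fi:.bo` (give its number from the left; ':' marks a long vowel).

6

Classical Latin: stress the penult if heavy (long vowel or closed), else the antepenult.
Weights: 5 ga L, 6 fi: H, 7 bo L.
The penult (syllable 6, fi:) is heavy, so it takes stress.
Stress on syllable 6: po:.pi.ge:.le.ga.ˈfi:.bo.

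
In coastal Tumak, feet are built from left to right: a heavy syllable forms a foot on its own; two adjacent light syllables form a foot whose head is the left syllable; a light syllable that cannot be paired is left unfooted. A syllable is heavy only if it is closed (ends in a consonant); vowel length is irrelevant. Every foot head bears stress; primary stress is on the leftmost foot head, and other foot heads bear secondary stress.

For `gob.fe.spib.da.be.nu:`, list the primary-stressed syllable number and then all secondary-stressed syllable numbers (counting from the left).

primary 1, secondary 3, 4

Weights: 1 gob H, 2 fe L, 3 spib H, 4 da L, 5 be L, 6 nu: L.
Parse left to right (heavy = foot alone; LL = one foot; stranded L unfooted): (ˈgob) fe (ˈspib) (ˈda.be) nu:.
Foot heads: 1, 3, 4.
Primary stress on the leftmost head = syllable 1.
Secondary stress on 3, 4: ˈgob.fe.ˌspib.ˌda.be.nu:.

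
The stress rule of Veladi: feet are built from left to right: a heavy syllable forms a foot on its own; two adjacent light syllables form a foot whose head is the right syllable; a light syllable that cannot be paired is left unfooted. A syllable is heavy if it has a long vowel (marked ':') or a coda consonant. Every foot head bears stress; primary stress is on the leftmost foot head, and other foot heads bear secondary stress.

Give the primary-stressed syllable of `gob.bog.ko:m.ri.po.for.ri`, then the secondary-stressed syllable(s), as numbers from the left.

primary 1, secondary 2, 3, 5, 6

Weights: 1 gob H, 2 bog H, 3 ko:m H, 4 ri L, 5 po L, 6 for H, 7 ri L.
Parse left to right (heavy = foot alone; LL = one foot; stranded L unfooted): (ˈgob) (ˈbog) (ˈko:m) (ri.ˈpo) (ˈfor) ri.
Foot heads: 1, 2, 3, 5, 6.
Primary stress on the leftmost head = syllable 1.
Secondary stress on 2, 3, 5, 6: ˈgob.ˌbog.ˌko:m.ri.ˌpo.ˌfor.ri.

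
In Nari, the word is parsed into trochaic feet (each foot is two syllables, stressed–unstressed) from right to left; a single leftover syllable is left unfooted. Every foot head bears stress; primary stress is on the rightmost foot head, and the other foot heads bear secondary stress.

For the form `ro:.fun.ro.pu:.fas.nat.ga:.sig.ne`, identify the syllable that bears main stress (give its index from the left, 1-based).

Parse right to left into trochaic (ˈσσ) feet: ro: (ˈfun.ro) (ˈpu:.fas) (ˈnat.ga:) (ˈsig.ne). Syllable 1 is left unfooted.
Foot heads (stressed positions): 2, 4, 6, 8.
End Rule Rightmost: primary stress on the rightmost head = syllable 8.
Primary stress: syllable 8 → ro:.fun.ro.pu:.fas.nat.ga:.ˈsig.ne.

8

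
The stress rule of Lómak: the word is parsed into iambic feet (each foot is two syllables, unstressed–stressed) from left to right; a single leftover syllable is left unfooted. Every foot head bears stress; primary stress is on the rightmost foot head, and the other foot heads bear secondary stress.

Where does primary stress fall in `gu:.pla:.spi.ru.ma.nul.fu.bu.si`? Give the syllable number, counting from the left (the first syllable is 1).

8

Parse left to right into iambic (σˈσ) feet: (gu:.ˈpla:) (spi.ˈru) (ma.ˈnul) (fu.ˈbu) si. Syllable 9 is left unfooted.
Foot heads (stressed positions): 2, 4, 6, 8.
End Rule Rightmost: primary stress on the rightmost head = syllable 8.
Primary stress: syllable 8 → gu:.pla:.spi.ru.ma.nul.fu.ˈbu.si.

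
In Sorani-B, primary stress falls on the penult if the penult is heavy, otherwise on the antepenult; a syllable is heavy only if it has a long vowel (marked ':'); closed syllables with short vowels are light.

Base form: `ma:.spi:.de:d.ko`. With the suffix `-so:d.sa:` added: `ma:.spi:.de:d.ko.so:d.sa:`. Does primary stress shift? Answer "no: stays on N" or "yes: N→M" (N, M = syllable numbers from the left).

yes: 3→5

Base `ma:.spi:.de:d.ko` (4 syllables):
  Weights: 2 spi: H, 3 de:d H, 4 ko L.
  The penult (syllable 3, de:d) is heavy, so it takes stress.
  → primary stress on syllable 3.
Suffixed `ma:.spi:.de:d.ko.so:d.sa:` (6 syllables):
  Weights: 4 ko L, 5 so:d H, 6 sa: H.
  The penult (syllable 5, so:d) is heavy, so it takes stress.
  → primary stress on syllable 5.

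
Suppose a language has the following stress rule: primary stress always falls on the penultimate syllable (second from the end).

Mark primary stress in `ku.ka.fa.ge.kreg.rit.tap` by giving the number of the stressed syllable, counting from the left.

The word has 7 syllables; the penultimate syllable (second from the end) is syllable 6 (rit).
Primary stress: syllable 6 → ku.ka.fa.ge.kreg.ˈrit.tap.

6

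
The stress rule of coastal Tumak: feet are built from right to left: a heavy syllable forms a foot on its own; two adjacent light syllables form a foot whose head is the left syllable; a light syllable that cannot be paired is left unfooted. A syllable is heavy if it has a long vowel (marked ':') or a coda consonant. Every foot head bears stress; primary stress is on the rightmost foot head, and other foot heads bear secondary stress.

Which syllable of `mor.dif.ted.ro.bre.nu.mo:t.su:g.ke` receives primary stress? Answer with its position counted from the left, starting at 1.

8

Weights: 1 mor H, 2 dif H, 3 ted H, 4 ro L, 5 bre L, 6 nu L, 7 mo:t H, 8 su:g H, 9 ke L.
Parse right to left (heavy = foot alone; LL = one foot; stranded L unfooted): (ˈmor) (ˈdif) (ˈted) ro (ˈbre.nu) (ˈmo:t) (ˈsu:g) ke.
Foot heads: 1, 2, 3, 5, 7, 8.
Primary stress on the rightmost head = syllable 8.
Primary stress: syllable 8 → mor.dif.ted.ro.bre.nu.mo:t.ˈsu:g.ke.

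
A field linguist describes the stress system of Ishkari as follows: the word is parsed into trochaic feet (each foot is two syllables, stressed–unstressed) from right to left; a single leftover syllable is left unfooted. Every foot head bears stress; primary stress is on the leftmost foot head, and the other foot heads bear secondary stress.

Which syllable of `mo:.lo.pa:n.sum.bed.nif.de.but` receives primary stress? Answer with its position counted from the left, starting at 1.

1

Parse right to left into trochaic (ˈσσ) feet: (ˈmo:.lo) (ˈpa:n.sum) (ˈbed.nif) (ˈde.but).
Foot heads (stressed positions): 1, 3, 5, 7.
End Rule Leftmost: primary stress on the leftmost head = syllable 1.
Primary stress: syllable 1 → ˈmo:.lo.pa:n.sum.bed.nif.de.but.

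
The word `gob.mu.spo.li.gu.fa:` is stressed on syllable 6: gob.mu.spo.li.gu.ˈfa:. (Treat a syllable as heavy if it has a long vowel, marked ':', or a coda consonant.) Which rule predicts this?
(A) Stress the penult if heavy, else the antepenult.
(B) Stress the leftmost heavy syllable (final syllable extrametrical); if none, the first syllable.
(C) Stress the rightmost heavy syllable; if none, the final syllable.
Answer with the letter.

C

Rule A → syllable 4 (observed: 6).
Rule B → syllable 1 (observed: 6).
Rule C → syllable 6 ✓.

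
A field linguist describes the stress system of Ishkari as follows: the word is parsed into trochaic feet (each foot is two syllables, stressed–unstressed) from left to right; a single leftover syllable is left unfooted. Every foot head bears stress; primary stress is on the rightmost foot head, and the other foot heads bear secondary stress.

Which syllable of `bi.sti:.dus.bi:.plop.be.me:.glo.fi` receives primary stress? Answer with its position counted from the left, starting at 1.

7

Parse left to right into trochaic (ˈσσ) feet: (ˈbi.sti:) (ˈdus.bi:) (ˈplop.be) (ˈme:.glo) fi. Syllable 9 is left unfooted.
Foot heads (stressed positions): 1, 3, 5, 7.
End Rule Rightmost: primary stress on the rightmost head = syllable 7.
Primary stress: syllable 7 → bi.sti:.dus.bi:.plop.be.ˈme:.glo.fi.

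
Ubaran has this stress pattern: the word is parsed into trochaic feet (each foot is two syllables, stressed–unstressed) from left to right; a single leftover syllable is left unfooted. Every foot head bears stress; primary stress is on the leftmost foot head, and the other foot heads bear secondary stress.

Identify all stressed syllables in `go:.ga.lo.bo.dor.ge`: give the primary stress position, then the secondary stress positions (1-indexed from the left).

Parse left to right into trochaic (ˈσσ) feet: (ˈgo:.ga) (ˈlo.bo) (ˈdor.ge).
Foot heads (stressed positions): 1, 3, 5.
End Rule Leftmost: primary stress on the leftmost head = syllable 1.
Secondary stress on 3, 5: ˈgo:.ga.ˌlo.bo.ˌdor.ge.

primary 1, secondary 3, 5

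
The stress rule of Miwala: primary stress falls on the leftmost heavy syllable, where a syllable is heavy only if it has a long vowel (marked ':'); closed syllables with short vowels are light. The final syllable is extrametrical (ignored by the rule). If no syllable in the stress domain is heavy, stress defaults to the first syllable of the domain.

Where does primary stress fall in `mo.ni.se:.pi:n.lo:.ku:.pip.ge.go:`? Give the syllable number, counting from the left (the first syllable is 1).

3

The final syllable (9, go:) is extrametrical; the stress domain is syllables 1–8.
Weights: 1 mo L, 2 ni L, 3 se: H, 4 pi:n H, 5 lo: H, 6 ku: H, 7 pip L, 8 ge L.
Heavy syllables in the domain: 3, 4, 5, 6. The leftmost is syllable 3 (se:).
Primary stress: syllable 3 → mo.ni.ˈse:.pi:n.lo:.ku:.pip.ge.go:.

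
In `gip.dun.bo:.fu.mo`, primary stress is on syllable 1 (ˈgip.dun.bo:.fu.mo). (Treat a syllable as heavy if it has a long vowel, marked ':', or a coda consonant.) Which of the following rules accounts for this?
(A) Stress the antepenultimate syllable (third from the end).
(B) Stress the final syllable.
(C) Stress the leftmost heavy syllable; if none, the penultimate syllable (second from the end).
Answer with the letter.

Rule A → syllable 3 (observed: 1).
Rule B → syllable 5 (observed: 1).
Rule C → syllable 1 ✓.

C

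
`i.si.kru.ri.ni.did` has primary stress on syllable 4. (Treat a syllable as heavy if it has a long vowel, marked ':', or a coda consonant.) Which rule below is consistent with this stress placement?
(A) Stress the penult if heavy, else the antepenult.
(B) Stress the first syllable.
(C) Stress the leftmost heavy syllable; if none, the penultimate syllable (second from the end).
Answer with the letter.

A

Rule A → syllable 4 ✓.
Rule B → syllable 1 (observed: 4).
Rule C → syllable 6 (observed: 4).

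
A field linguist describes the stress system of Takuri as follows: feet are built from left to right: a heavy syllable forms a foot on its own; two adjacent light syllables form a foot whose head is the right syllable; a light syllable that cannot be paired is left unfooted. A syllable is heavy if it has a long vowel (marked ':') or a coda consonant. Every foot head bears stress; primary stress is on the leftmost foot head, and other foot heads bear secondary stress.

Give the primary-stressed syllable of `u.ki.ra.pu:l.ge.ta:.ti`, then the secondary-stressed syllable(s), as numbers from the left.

primary 2, secondary 4, 6

Weights: 1 u L, 2 ki L, 3 ra L, 4 pu:l H, 5 ge L, 6 ta: H, 7 ti L.
Parse left to right (heavy = foot alone; LL = one foot; stranded L unfooted): (u.ˈki) ra (ˈpu:l) ge (ˈta:) ti.
Foot heads: 2, 4, 6.
Primary stress on the leftmost head = syllable 2.
Secondary stress on 4, 6: u.ˈki.ra.ˌpu:l.ge.ˌta:.ti.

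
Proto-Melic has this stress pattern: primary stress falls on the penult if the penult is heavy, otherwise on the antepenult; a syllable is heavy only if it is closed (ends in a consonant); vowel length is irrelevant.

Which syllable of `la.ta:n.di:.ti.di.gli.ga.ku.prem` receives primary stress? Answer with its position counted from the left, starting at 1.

Weights: 7 ga L, 8 ku L, 9 prem H.
The penult (syllable 8, ku) is light, so stress falls on the antepenult (syllable 7, ga).
Primary stress: syllable 7 → la.ta:n.di:.ti.di.gli.ˈga.ku.prem.

7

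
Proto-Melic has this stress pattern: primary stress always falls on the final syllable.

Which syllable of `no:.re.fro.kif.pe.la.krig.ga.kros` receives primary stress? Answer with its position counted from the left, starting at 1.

The word has 9 syllables; the final syllable is syllable 9 (kros).
Primary stress: syllable 9 → no:.re.fro.kif.pe.la.krig.ga.ˈkros.

9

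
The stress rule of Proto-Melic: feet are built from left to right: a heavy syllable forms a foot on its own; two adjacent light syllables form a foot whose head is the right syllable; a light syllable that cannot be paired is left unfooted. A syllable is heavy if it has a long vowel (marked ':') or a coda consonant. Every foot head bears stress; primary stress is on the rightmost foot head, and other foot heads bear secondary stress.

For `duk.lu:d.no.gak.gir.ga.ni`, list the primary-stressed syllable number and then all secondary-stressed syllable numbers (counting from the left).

primary 7, secondary 1, 2, 4, 5

Weights: 1 duk H, 2 lu:d H, 3 no L, 4 gak H, 5 gir H, 6 ga L, 7 ni L.
Parse left to right (heavy = foot alone; LL = one foot; stranded L unfooted): (ˈduk) (ˈlu:d) no (ˈgak) (ˈgir) (ga.ˈni).
Foot heads: 1, 2, 4, 5, 7.
Primary stress on the rightmost head = syllable 7.
Secondary stress on 1, 2, 4, 5: ˌduk.ˌlu:d.no.ˌgak.ˌgir.ga.ˈni.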